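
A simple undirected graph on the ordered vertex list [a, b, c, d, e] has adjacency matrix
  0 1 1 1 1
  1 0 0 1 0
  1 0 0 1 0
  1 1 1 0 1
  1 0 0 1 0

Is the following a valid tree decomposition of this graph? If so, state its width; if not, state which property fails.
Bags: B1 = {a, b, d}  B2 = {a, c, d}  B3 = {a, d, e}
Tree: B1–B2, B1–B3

Checking the three conditions: (i) the bags cover all of {a, b, c, d, e}; (ii) for each edge, some bag contains both endpoints; (iii) the bags containing any fixed vertex form a subtree. All hold, so the decomposition is valid with width 3 − 1 = 2.

Yes; width 2.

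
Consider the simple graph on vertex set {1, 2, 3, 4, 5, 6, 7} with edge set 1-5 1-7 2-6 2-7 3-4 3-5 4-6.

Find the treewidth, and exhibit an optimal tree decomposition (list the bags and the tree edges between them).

Treewidth 2.
One optimal decomposition is:
Bags: B1 = {1, 2, 7}  B2 = {1, 2, 5}  B3 = {2, 3, 5}  B4 = {2, 3, 4}  B5 = {2, 4, 6}
Tree: B1–B2, B2–B3, B3–B4, B4–B5

Every bag has size at most 3, so the width is 3 − 1 = 2 and tw(G) ≤ 2. The edges 2–7–1–5–3–4–6–2 form a cycle, so G is not a tree and its treewidth is at least 2. Combining the bounds, tw(G) = 2.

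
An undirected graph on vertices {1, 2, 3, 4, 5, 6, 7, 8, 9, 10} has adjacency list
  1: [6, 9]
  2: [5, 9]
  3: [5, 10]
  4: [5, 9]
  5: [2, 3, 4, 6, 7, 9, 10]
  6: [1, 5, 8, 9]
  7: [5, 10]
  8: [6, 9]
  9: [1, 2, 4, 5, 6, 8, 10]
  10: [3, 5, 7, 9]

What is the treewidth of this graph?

2

A width-2 tree decomposition is:
Bags: B1 = {5, 6, 9}  B2 = {1, 6, 9}  B3 = {5, 9, 10}  B4 = {5, 7, 10}  B5 = {2, 5, 9}  B6 = {3, 5, 10}  B7 = {6, 8, 9}  B8 = {4, 5, 9}
Tree: B1–B2, B1–B3, B3–B4, B1–B5, B3–B6, B1–B7, B1–B8
Each bag holds 3 vertices, so the decomposition has width 2, which upper-bounds the treewidth. Conversely, {6, 8, 9} is a clique of size 3, and the vertices of any clique must share a bag in every tree decomposition; so some bag has ≥ 3 vertices and tw(G) ≥ 2. The upper and lower bounds meet at 2, so that is the treewidth.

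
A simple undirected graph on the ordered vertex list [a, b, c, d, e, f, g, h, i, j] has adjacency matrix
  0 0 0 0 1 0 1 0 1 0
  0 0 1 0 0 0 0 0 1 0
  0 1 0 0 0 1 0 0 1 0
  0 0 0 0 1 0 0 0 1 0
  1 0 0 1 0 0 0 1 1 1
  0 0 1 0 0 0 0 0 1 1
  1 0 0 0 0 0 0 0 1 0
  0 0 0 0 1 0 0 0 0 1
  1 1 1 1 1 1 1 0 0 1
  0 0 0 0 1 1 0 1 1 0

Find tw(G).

A width-2 tree decomposition is:
Bags: B1 = {e, i, j}  B2 = {a, e, i}  B3 = {f, i, j}  B4 = {c, f, i}  B5 = {e, h, j}  B6 = {a, g, i}  B7 = {b, c, i}  B8 = {d, e, i}
Tree: B1–B2, B1–B3, B3–B4, B1–B5, B2–B6, B4–B7, B1–B8
The largest bag has 3 vertices, giving width 2; this decomposition certifies tw(G) ≤ 2. On the other hand G contains the 3-clique {e, h, j}. A clique must lie in a single bag of any decomposition, so no decomposition can have width below 2. The upper and lower bounds meet at 2, so that is the treewidth.

2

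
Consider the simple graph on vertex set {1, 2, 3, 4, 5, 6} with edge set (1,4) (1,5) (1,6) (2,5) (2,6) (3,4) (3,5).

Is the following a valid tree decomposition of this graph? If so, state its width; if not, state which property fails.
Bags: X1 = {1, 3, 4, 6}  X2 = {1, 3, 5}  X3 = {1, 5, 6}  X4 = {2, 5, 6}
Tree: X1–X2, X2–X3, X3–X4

No — bags containing vertex 6 are not connected in the tree.

A tree decomposition must satisfy three properties: every vertex lies in some bag; for every edge, both endpoints lie together in some bag; and for every vertex, the bags containing it form a connected subtree. Here bags containing vertex 6 are not connected in the tree, so the decomposition is invalid.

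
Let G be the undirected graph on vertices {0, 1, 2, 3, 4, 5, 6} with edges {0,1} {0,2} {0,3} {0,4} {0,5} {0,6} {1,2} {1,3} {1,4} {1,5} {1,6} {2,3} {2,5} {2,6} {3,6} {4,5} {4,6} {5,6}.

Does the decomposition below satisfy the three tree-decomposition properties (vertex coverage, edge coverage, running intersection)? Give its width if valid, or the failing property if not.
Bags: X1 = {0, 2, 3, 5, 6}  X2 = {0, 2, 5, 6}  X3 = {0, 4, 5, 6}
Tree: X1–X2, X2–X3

A tree decomposition must satisfy three properties: every vertex lies in some bag; for every edge, both endpoints lie together in some bag; and for every vertex, the bags containing it form a connected subtree. Here vertex 1 appears in no bag, so the decomposition is invalid.

No — vertex 1 appears in no bag.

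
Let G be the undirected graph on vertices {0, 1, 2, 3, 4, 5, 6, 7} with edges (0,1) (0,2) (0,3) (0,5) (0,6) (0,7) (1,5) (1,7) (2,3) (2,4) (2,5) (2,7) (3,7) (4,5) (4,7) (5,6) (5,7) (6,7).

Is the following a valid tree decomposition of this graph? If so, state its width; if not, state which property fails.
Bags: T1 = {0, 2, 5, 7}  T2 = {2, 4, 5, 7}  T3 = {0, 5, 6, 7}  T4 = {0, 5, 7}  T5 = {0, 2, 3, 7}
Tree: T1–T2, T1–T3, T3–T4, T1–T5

A tree decomposition must satisfy three properties: every vertex lies in some bag; for every edge, both endpoints lie together in some bag; and for every vertex, the bags containing it form a connected subtree. Here vertex 1 appears in no bag, so the decomposition is invalid.

No — vertex 1 appears in no bag.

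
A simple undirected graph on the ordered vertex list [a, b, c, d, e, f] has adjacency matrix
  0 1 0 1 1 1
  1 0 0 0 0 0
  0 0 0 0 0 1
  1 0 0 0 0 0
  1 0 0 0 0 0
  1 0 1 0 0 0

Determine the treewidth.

A width-1 tree decomposition is:
Bags: B1 = {a, d}  B2 = {a, e}  B3 = {a, f}  B4 = {c, f}  B5 = {a, b}
Tree: B1–B2, B1–B3, B3–B4, B3–B5
The largest bag has 2 vertices, giving width 1; this decomposition certifies tw(G) ≤ 1. G has an edge, so its treewidth is at least 1. Therefore the treewidth is 1.

1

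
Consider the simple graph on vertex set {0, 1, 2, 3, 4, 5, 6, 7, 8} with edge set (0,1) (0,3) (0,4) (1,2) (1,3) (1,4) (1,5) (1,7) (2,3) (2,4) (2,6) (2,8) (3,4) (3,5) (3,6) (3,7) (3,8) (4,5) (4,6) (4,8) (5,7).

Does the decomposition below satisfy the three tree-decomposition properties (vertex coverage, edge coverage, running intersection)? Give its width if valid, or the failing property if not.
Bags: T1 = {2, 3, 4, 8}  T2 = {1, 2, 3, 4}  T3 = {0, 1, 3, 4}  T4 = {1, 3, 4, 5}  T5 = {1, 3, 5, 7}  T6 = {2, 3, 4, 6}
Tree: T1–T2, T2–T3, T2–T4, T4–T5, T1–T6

Yes; width 3.

Every vertex of G appears in some bag (union = {0, 1, 2, 3, 4, 5, 6, 7, 8}); every edge is covered by a bag; and for each vertex v the set of bags containing v is connected in the bag tree. The decomposition is therefore valid. The largest bag has 4 vertices, so the width is 3.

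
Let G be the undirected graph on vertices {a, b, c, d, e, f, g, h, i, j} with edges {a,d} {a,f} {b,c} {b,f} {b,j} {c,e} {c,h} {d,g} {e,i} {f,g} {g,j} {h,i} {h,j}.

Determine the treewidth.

A width-2 tree decomposition is:
Bags: B1 = {a, d, f}  B2 = {d, f, g}  B3 = {b, f, g}  B4 = {b, g, j}  B5 = {b, c, j}  B6 = {c, h, j}  B7 = {c, e, h}  B8 = {e, h, i}
Tree: B1–B2, B2–B3, B3–B4, B4–B5, B5–B6, B6–B7, B7–B8
Each bag holds 3 vertices, so the decomposition has width 2, which upper-bounds the treewidth. Since a–d–g–f–a is a cycle in G, G is not acyclic. Forests are exactly the graphs of treewidth ≤ 1, so tw(G) ≥ 2. Hence tw(G) = 2 exactly.

2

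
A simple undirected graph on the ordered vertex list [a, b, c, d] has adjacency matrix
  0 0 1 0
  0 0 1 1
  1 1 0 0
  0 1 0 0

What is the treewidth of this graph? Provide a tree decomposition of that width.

Treewidth 1.
One such decomposition:
Bags: B1 = {a, c}  B2 = {b, c}  B3 = {b, d}
Tree: B1–B2, B2–B3

Every bag has size at most 2, so the width is 2 − 1 = 1 and tw(G) ≤ 1. G has an edge, so its treewidth is at least 1. Therefore the treewidth is 1.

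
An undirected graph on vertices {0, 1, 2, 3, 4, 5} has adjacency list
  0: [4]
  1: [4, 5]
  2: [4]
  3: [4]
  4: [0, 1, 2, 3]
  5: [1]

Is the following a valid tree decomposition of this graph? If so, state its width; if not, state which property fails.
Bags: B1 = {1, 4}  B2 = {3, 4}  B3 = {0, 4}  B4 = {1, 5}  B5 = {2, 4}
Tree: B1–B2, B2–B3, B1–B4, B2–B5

Vertex coverage: the bags together contain {0, 1, 2, 3, 4, 5}, the full vertex set. Edge coverage: each edge of G has both endpoints in at least one bag. Running intersection: for every vertex, the bags containing it form a connected subtree. All three properties hold, so this is a valid tree decomposition of width max|bag| − 1 = 1, and hence tw(G) ≤ 1.

Yes; width 1.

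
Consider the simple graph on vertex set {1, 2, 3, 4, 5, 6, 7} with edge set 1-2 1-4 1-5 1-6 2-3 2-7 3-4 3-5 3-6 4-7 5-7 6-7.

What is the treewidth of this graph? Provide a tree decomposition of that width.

Each bag holds 4 vertices, so the decomposition has width 3, which upper-bounds the treewidth. For the lower bound: the 4 vertex sets {2,3}, {1,4}, {7}, {6} are disjoint, each induces a connected subgraph, and every pair is joined by at least one edge of G. Contracting each set to a single vertex therefore yields K_{4} as a minor, and since treewidth is minor-monotone, tw(G) ≥ tw(K_{4}) = 3. Hence tw(G) = 3 exactly.

Treewidth 3.
One such decomposition:
Bags: B1 = {1, 2, 3, 7}  B2 = {1, 3, 4, 7}  B3 = {1, 3, 6, 7}  B4 = {1, 3, 5, 7}
Tree: B1–B2, B2–B3, B3–B4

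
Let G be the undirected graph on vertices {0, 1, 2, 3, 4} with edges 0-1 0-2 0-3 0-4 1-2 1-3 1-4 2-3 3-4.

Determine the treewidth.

A width-3 tree decomposition is:
Bags: B1 = {0, 1, 2, 3}  B2 = {0, 1, 3, 4}
Tree: B1–B2
The largest bag has 4 vertices, giving width 3; this decomposition certifies tw(G) ≤ 3. For the lower bound, the 4 vertices {0, 1, 2, 3} are pairwise adjacent, and any tree decomposition puts a clique entirely inside one bag — forcing width ≥ 3. The upper and lower bounds meet at 3, so that is the treewidth.

3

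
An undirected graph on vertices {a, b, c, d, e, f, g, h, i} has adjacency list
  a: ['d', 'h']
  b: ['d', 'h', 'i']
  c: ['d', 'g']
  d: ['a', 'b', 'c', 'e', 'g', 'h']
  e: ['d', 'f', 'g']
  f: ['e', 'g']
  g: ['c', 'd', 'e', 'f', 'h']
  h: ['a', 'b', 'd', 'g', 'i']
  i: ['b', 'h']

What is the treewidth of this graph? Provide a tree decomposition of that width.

Treewidth 2.
One such decomposition:
Bags: B1 = {a, d, h}  B2 = {b, d, h}  B3 = {d, g, h}  B4 = {d, e, g}  B5 = {e, f, g}  B6 = {c, d, g}  B7 = {b, h, i}
Tree: B1–B2, B1–B3, B3–B4, B4–B5, B4–B6, B2–B7

Each bag holds 3 vertices, so the decomposition has width 2, which upper-bounds the treewidth. For the lower bound, the 3 vertices {d, e, g} are pairwise adjacent, and any tree decomposition puts a clique entirely inside one bag — forcing width ≥ 2. Combining the bounds, tw(G) = 2.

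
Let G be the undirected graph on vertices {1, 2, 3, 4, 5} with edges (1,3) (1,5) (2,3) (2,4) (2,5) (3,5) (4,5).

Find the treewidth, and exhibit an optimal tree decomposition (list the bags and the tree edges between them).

Treewidth 2.
One such decomposition:
Bags: B1 = {2, 3, 5}  B2 = {2, 4, 5}  B3 = {1, 3, 5}
Tree: B1–B2, B1–B3

The largest bag has 3 vertices, giving width 2; this decomposition certifies tw(G) ≤ 2. For the lower bound, the 3 vertices {1, 3, 5} are pairwise adjacent, and any tree decomposition puts a clique entirely inside one bag — forcing width ≥ 2. Hence tw(G) = 2 exactly.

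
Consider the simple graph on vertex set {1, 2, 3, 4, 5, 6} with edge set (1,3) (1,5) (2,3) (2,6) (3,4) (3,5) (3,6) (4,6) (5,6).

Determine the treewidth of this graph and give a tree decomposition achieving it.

Treewidth 2.
Bags: B1 = {3, 5, 6}  B2 = {3, 4, 6}  B3 = {2, 3, 6}  B4 = {1, 3, 5}
Tree: B1–B2, B2–B3, B1–B4

The largest bag has 3 vertices, giving width 2; this decomposition certifies tw(G) ≤ 2. On the other hand G contains the 3-clique {1, 3, 5}. A clique must lie in a single bag of any decomposition, so no decomposition can have width below 2. Combining the bounds, tw(G) = 2.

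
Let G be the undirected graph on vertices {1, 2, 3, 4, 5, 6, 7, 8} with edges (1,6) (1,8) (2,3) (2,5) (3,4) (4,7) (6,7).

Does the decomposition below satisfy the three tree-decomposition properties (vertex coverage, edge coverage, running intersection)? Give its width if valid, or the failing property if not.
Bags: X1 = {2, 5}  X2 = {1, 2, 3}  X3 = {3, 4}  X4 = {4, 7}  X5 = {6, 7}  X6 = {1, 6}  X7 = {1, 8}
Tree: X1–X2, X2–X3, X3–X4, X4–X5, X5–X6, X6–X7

A tree decomposition must satisfy three properties: every vertex lies in some bag; for every edge, both endpoints lie together in some bag; and for every vertex, the bags containing it form a connected subtree. Here bags containing vertex 1 are not connected in the tree, so the decomposition is invalid.

No — bags containing vertex 1 are not connected in the tree.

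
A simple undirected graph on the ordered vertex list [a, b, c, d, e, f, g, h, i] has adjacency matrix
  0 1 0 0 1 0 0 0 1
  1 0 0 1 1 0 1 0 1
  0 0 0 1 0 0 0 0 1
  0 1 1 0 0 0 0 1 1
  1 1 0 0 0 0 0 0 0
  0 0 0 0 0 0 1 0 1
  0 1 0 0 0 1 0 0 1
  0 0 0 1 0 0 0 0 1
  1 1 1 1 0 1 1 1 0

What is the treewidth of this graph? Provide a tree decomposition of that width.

Treewidth 2.
Bags: B1 = {a, b, i}  B2 = {b, d, i}  B3 = {d, h, i}  B4 = {b, g, i}  B5 = {c, d, i}  B6 = {f, g, i}  B7 = {a, b, e}
Tree: B1–B2, B2–B3, B1–B4, B3–B5, B4–B6, B1–B7

The largest bag has 3 vertices, giving width 2; this decomposition certifies tw(G) ≤ 2. For the lower bound, the 3 vertices {a, b, e} are pairwise adjacent, and any tree decomposition puts a clique entirely inside one bag — forcing width ≥ 2. The upper and lower bounds meet at 2, so that is the treewidth.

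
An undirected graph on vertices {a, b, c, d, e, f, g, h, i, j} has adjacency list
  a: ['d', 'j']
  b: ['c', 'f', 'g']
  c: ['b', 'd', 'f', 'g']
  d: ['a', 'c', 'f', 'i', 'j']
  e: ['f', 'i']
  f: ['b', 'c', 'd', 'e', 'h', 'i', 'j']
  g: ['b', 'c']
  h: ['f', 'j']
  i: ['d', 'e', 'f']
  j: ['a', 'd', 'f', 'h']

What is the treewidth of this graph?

2

A width-2 tree decomposition is:
Bags: B1 = {d, f, j}  B2 = {a, d, j}  B3 = {c, d, f}  B4 = {f, h, j}  B5 = {d, f, i}  B6 = {b, c, f}  B7 = {e, f, i}  B8 = {b, c, g}
Tree: B1–B2, B1–B3, B1–B4, B1–B5, B3–B6, B5–B7, B6–B8
Every bag has size at most 3, so the width is 3 − 1 = 2 and tw(G) ≤ 2. On the other hand G contains the 3-clique {b, c, g}. A clique must lie in a single bag of any decomposition, so no decomposition can have width below 2. Hence tw(G) = 2 exactly.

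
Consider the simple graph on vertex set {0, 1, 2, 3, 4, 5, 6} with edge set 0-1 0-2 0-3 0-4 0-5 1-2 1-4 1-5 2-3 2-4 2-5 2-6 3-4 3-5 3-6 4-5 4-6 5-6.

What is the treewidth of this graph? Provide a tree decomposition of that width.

Treewidth 4.
One such decomposition:
Bags: B1 = {0, 1, 2, 4, 5}  B2 = {0, 2, 3, 4, 5}  B3 = {2, 3, 4, 5, 6}
Tree: B1–B2, B2–B3

Each bag holds 5 vertices, so the decomposition has width 4, which upper-bounds the treewidth. On the other hand G contains the 5-clique {0, 1, 2, 4, 5}. A clique must lie in a single bag of any decomposition, so no decomposition can have width below 4. The upper and lower bounds meet at 4, so that is the treewidth.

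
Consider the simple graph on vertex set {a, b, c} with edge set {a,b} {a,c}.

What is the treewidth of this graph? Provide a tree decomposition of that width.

Treewidth 1.
One such decomposition:
Bags: B1 = {a, b}  B2 = {a, c}
Tree: B1–B2

The largest bag has 2 vertices, giving width 1; this decomposition certifies tw(G) ≤ 1. Since G has at least one edge (e.g. b–a), it is not an edgeless graph, so tw(G) ≥ 1. Combining the bounds, tw(G) = 1.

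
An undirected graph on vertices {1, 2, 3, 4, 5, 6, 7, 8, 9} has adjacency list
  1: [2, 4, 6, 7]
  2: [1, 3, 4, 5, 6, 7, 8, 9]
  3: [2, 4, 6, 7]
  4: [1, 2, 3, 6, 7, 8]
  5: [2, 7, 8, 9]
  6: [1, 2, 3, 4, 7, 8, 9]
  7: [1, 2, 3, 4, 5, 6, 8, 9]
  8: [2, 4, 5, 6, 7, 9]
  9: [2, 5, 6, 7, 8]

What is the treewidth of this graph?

4

A width-4 tree decomposition is:
Bags: B1 = {2, 6, 7, 8, 9}  B2 = {2, 4, 6, 7, 8}  B3 = {2, 3, 4, 6, 7}  B4 = {1, 2, 4, 6, 7}  B5 = {2, 5, 7, 8, 9}
Tree: B1–B2, B2–B3, B2–B4, B1–B5
The largest bag has 5 vertices, giving width 4; this decomposition certifies tw(G) ≤ 4. For the lower bound, the 5 vertices {2, 5, 7, 8, 9} are pairwise adjacent, and any tree decomposition puts a clique entirely inside one bag — forcing width ≥ 4. The upper and lower bounds meet at 4, so that is the treewidth.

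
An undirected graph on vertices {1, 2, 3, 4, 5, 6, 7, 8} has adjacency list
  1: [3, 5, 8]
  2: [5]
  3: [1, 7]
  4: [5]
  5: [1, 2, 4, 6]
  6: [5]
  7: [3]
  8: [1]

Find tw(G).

A width-1 tree decomposition is:
Bags: B1 = {5, 6}  B2 = {1, 5}  B3 = {2, 5}  B4 = {1, 8}  B5 = {1, 3}  B6 = {3, 7}  B7 = {4, 5}
Tree: B1–B2, B2–B3, B2–B4, B4–B5, B5–B6, B3–B7
The largest bag has 2 vertices, giving width 1; this decomposition certifies tw(G) ≤ 1. G has an edge, so its treewidth is at least 1. Hence tw(G) = 1 exactly.

1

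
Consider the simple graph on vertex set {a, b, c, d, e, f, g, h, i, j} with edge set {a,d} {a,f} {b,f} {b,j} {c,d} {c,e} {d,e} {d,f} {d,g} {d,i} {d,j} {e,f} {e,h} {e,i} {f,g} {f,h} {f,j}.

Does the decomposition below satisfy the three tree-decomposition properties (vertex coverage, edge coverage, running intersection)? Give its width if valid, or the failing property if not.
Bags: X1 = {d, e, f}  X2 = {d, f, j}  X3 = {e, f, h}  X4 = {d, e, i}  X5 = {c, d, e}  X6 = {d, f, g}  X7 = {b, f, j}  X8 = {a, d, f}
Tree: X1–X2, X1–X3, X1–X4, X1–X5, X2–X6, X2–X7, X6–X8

Checking the three conditions: (i) the bags cover all of {a, b, c, d, e, f, g, h, i, j}; (ii) for each edge, some bag contains both endpoints; (iii) the bags containing any fixed vertex form a subtree. All hold, so the decomposition is valid with width 3 − 1 = 2.

Yes; width 2.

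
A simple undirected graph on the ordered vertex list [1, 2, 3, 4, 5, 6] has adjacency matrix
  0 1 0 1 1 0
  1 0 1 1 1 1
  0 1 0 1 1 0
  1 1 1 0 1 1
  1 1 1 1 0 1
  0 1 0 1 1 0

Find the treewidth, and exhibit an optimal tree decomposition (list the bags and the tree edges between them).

Treewidth 3.
One such decomposition:
Bags: B1 = {2, 4, 5, 6}  B2 = {2, 3, 4, 5}  B3 = {1, 2, 4, 5}
Tree: B1–B2, B2–B3

The largest bag has 4 vertices, giving width 3; this decomposition certifies tw(G) ≤ 3. On the other hand G contains the 4-clique {1, 2, 4, 5}. A clique must lie in a single bag of any decomposition, so no decomposition can have width below 3. The upper and lower bounds meet at 3, so that is the treewidth.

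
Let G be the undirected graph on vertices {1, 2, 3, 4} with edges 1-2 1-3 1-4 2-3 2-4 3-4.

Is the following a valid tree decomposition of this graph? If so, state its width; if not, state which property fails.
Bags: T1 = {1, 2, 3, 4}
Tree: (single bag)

Yes; width 3.

Checking the three conditions: (i) the bags cover all of {1, 2, 3, 4}; (ii) for each edge, some bag contains both endpoints; (iii) the bags containing any fixed vertex form a subtree. All hold, so the decomposition is valid with width 4 − 1 = 3.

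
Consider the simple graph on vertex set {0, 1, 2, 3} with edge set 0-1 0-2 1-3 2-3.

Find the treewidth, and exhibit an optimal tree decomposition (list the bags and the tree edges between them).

Treewidth 2.
One such decomposition:
Bags: B1 = {1, 2, 3}  B2 = {0, 1, 2}
Tree: B1–B2

The largest bag has 3 vertices, giving width 2; this decomposition certifies tw(G) ≤ 2. For the lower bound, G contains the cycle 2–3–1–0–2, so G is not a forest; only forests have treewidth ≤ 1, hence tw(G) ≥ 2. Hence tw(G) = 2 exactly.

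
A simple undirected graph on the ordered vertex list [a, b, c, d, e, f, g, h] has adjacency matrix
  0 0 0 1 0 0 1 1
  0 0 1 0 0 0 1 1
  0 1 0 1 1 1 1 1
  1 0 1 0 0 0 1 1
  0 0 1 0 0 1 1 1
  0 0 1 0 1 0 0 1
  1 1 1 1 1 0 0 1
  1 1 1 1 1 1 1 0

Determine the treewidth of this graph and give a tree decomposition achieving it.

The largest bag has 4 vertices, giving width 3; this decomposition certifies tw(G) ≤ 3. On the other hand G contains the 4-clique {c, d, g, h}. A clique must lie in a single bag of any decomposition, so no decomposition can have width below 3. Therefore the treewidth is 3.

Treewidth 3.
One such decomposition:
Bags: B1 = {b, c, g, h}  B2 = {c, d, g, h}  B3 = {a, d, g, h}  B4 = {c, e, g, h}  B5 = {c, e, f, h}
Tree: B1–B2, B2–B3, B2–B4, B4–B5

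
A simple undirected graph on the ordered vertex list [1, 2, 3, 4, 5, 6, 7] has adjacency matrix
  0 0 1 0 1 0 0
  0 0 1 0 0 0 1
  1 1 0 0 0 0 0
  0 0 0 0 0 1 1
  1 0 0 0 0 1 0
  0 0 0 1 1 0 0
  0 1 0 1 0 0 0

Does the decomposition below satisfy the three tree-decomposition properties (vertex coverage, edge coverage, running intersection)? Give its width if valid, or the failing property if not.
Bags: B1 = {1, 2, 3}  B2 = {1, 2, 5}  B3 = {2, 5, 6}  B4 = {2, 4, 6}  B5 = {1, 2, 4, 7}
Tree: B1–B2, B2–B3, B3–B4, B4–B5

A tree decomposition must satisfy three properties: every vertex lies in some bag; for every edge, both endpoints lie together in some bag; and for every vertex, the bags containing it form a connected subtree. Here bags containing vertex 1 are not connected in the tree, so the decomposition is invalid.

No — bags containing vertex 1 are not connected in the tree.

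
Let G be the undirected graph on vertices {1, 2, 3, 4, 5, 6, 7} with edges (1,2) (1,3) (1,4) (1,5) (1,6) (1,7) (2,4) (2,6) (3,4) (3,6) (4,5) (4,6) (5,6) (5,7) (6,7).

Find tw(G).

A width-3 tree decomposition is:
Bags: B1 = {1, 4, 5, 6}  B2 = {1, 2, 4, 6}  B3 = {1, 5, 6, 7}  B4 = {1, 3, 4, 6}
Tree: B1–B2, B1–B3, B1–B4
The largest bag has 4 vertices, giving width 3; this decomposition certifies tw(G) ≤ 3. On the other hand G contains the 4-clique {1, 2, 4, 6}. A clique must lie in a single bag of any decomposition, so no decomposition can have width below 3. Combining the bounds, tw(G) = 3.

3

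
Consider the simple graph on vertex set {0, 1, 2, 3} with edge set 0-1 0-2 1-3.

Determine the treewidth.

1

A width-1 tree decomposition is:
Bags: B1 = {0, 2}  B2 = {0, 1}  B3 = {1, 3}
Tree: B1–B2, B2–B3
The largest bag has 2 vertices, giving width 1; this decomposition certifies tw(G) ≤ 1. Since G has at least one edge (e.g. 2–0), it is not an edgeless graph, so tw(G) ≥ 1. Hence tw(G) = 1 exactly.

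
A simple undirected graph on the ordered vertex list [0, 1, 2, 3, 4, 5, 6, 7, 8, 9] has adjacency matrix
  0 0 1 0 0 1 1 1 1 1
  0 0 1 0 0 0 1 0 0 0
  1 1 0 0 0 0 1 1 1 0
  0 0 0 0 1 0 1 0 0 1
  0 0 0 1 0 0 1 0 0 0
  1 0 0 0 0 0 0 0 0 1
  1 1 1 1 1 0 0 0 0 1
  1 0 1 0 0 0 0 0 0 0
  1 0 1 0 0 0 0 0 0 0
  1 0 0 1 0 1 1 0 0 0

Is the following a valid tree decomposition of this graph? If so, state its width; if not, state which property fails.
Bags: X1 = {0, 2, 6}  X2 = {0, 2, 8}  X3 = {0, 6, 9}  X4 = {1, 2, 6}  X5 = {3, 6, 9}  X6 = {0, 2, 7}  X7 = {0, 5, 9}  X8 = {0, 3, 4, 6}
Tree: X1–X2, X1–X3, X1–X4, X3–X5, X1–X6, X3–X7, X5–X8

A tree decomposition must satisfy three properties: every vertex lies in some bag; for every edge, both endpoints lie together in some bag; and for every vertex, the bags containing it form a connected subtree. Here bags containing vertex 0 are not connected in the tree, so the decomposition is invalid.

No — bags containing vertex 0 are not connected in the tree.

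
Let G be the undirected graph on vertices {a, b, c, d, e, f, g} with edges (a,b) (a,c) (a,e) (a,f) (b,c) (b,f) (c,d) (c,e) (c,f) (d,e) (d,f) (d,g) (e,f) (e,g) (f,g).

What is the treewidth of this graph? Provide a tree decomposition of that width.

Every bag has size at most 4, so the width is 4 − 1 = 3 and tw(G) ≤ 3. On the other hand G contains the 4-clique {d, e, f, g}. A clique must lie in a single bag of any decomposition, so no decomposition can have width below 3. Combining the bounds, tw(G) = 3.

Treewidth 3.
Bags: B1 = {a, c, e, f}  B2 = {a, b, c, f}  B3 = {c, d, e, f}  B4 = {d, e, f, g}
Tree: B1–B2, B1–B3, B3–B4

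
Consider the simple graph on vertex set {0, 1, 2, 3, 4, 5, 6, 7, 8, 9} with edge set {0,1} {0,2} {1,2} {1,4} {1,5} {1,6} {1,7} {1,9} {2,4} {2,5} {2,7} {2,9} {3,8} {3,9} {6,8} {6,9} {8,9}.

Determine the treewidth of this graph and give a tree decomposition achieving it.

Treewidth 2.
One such decomposition:
Bags: B1 = {1, 6, 9}  B2 = {1, 2, 9}  B3 = {6, 8, 9}  B4 = {1, 2, 4}  B5 = {0, 1, 2}  B6 = {1, 2, 7}  B7 = {1, 2, 5}  B8 = {3, 8, 9}
Tree: B1–B2, B1–B3, B2–B4, B4–B5, B2–B6, B2–B7, B3–B8

Every bag has size at most 3, so the width is 3 − 1 = 2 and tw(G) ≤ 2. On the other hand G contains the 3-clique {3, 8, 9}. A clique must lie in a single bag of any decomposition, so no decomposition can have width below 2. Combining the bounds, tw(G) = 2.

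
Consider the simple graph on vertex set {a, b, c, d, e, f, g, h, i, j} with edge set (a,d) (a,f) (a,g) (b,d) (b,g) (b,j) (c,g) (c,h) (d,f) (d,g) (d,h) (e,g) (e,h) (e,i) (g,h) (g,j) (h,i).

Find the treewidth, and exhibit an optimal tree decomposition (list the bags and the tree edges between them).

Treewidth 2.
One optimal decomposition is:
Bags: B1 = {b, g, j}  B2 = {b, d, g}  B3 = {d, g, h}  B4 = {e, g, h}  B5 = {a, d, g}  B6 = {e, h, i}  B7 = {c, g, h}  B8 = {a, d, f}
Tree: B1–B2, B2–B3, B3–B4, B3–B5, B4–B6, B4–B7, B5–B8

The largest bag has 3 vertices, giving width 2; this decomposition certifies tw(G) ≤ 2. Conversely, {d, g, h} is a clique of size 3, and the vertices of any clique must share a bag in every tree decomposition; so some bag has ≥ 3 vertices and tw(G) ≥ 2. Hence tw(G) = 2 exactly.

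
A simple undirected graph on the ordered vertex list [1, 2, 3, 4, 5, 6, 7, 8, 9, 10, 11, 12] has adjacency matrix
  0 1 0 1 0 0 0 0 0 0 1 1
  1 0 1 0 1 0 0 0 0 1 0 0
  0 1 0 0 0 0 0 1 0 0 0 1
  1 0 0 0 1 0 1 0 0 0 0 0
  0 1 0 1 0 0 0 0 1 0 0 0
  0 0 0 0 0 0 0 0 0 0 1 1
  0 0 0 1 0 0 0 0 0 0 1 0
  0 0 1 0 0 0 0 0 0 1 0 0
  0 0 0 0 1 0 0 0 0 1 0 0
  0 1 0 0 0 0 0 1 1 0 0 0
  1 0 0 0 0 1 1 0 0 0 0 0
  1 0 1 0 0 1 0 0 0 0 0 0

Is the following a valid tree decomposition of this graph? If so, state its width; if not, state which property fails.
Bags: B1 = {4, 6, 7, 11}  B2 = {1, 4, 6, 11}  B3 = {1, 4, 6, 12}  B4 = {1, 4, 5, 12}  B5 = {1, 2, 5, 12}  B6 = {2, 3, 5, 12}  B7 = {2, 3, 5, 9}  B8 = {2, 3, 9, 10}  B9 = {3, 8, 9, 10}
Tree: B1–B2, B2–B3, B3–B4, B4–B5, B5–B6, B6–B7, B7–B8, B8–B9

Vertex coverage: the bags together contain {1, 2, 3, 4, 5, 6, 7, 8, 9, 10, 11, 12}, the full vertex set. Edge coverage: each edge of G has both endpoints in at least one bag. Running intersection: for every vertex, the bags containing it form a connected subtree. All three properties hold, so this is a valid tree decomposition of width max|bag| − 1 = 3, and hence tw(G) ≤ 3.

Yes; width 3.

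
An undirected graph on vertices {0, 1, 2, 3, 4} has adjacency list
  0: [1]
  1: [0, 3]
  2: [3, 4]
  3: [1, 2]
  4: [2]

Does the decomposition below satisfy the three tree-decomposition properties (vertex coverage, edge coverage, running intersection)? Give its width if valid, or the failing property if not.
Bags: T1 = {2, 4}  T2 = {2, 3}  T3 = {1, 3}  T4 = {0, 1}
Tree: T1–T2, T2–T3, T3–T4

Every vertex of G appears in some bag (union = {0, 1, 2, 3, 4}); every edge is covered by a bag; and for each vertex v the set of bags containing v is connected in the bag tree. The decomposition is therefore valid. The largest bag has 2 vertices, so the width is 1.

Yes; width 1.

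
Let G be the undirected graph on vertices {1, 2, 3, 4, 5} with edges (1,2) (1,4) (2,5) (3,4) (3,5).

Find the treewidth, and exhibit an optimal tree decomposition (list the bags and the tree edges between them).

Treewidth 2.
Bags: B1 = {1, 3, 4}  B2 = {1, 2, 3}  B3 = {2, 3, 5}
Tree: B1–B2, B2–B3

Every bag has size at most 3, so the width is 3 − 1 = 2 and tw(G) ≤ 2. For the lower bound, G contains the cycle 3–4–1–2–5–3, so G is not a forest; only forests have treewidth ≤ 1, hence tw(G) ≥ 2. The upper and lower bounds meet at 2, so that is the treewidth.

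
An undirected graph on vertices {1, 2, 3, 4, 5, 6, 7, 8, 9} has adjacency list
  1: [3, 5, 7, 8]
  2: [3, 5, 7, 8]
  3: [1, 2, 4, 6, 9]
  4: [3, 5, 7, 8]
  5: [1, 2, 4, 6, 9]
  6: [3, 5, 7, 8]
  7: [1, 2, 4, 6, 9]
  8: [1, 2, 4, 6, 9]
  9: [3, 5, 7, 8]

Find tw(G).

4

A width-4 tree decomposition is:
Bags: B1 = {3, 4, 5, 7, 8}  B2 = {3, 5, 7, 8, 9}  B3 = {1, 3, 5, 7, 8}  B4 = {3, 5, 6, 7, 8}  B5 = {2, 3, 5, 7, 8}
Tree: B1–B2, B2–B3, B3–B4, B4–B5
Every bag has size at most 5, so the width is 5 − 1 = 4 and tw(G) ≤ 4. For the lower bound: the 5 vertex sets {4,8}, {5,9}, {1,3}, {7}, {6} are disjoint, each induces a connected subgraph, and every pair is joined by at least one edge of G. Contracting each set to a single vertex therefore yields K_{5} as a minor, and since treewidth is minor-monotone, tw(G) ≥ tw(K_{5}) = 4. Therefore the treewidth is 4.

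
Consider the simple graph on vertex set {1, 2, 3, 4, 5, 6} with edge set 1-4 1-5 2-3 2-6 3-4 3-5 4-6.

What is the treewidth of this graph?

2

A width-2 tree decomposition is:
Bags: B1 = {2, 3, 6}  B2 = {3, 4, 6}  B3 = {3, 4, 5}  B4 = {1, 4, 5}
Tree: B1–B2, B2–B3, B3–B4
The largest bag has 3 vertices, giving width 2; this decomposition certifies tw(G) ≤ 2. The edges 2–6–4–3–2 form a cycle, so G is not a tree and its treewidth is at least 2. Therefore the treewidth is 2.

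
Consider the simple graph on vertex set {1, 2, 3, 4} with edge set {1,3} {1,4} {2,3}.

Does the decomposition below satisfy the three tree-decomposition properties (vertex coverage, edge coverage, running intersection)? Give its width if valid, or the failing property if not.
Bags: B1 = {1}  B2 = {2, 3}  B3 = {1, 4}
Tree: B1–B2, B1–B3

No — edge (3,1) lies in no bag.

A tree decomposition must satisfy three properties: every vertex lies in some bag; for every edge, both endpoints lie together in some bag; and for every vertex, the bags containing it form a connected subtree. Here edge (3,1) lies in no bag, so the decomposition is invalid.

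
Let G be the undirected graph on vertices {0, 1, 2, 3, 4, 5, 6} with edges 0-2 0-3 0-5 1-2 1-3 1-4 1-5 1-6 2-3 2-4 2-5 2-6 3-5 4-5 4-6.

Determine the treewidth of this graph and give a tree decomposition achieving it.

Treewidth 3.
Bags: B1 = {0, 2, 3, 5}  B2 = {1, 2, 3, 5}  B3 = {1, 2, 4, 5}  B4 = {1, 2, 4, 6}
Tree: B1–B2, B2–B3, B3–B4

The largest bag has 4 vertices, giving width 3; this decomposition certifies tw(G) ≤ 3. On the other hand G contains the 4-clique {0, 2, 3, 5}. A clique must lie in a single bag of any decomposition, so no decomposition can have width below 3. The upper and lower bounds meet at 3, so that is the treewidth.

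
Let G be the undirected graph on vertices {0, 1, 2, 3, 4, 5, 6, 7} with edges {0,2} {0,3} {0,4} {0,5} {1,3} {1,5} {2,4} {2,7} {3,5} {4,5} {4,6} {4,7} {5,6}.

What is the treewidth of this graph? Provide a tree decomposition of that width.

Treewidth 2.
Bags: B1 = {0, 2, 4}  B2 = {0, 4, 5}  B3 = {0, 3, 5}  B4 = {2, 4, 7}  B5 = {4, 5, 6}  B6 = {1, 3, 5}
Tree: B1–B2, B2–B3, B1–B4, B2–B5, B3–B6

Each bag holds 3 vertices, so the decomposition has width 2, which upper-bounds the treewidth. Conversely, {1, 3, 5} is a clique of size 3, and the vertices of any clique must share a bag in every tree decomposition; so some bag has ≥ 3 vertices and tw(G) ≥ 2. Therefore the treewidth is 2.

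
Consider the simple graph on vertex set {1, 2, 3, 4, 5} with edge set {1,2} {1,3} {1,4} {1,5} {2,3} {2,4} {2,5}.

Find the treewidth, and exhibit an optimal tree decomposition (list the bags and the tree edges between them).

Every bag has size at most 3, so the width is 3 − 1 = 2 and tw(G) ≤ 2. Conversely, {1, 2, 3} is a clique of size 3, and the vertices of any clique must share a bag in every tree decomposition; so some bag has ≥ 3 vertices and tw(G) ≥ 2. Therefore the treewidth is 2.

Treewidth 2.
Bags: B1 = {1, 2, 5}  B2 = {1, 2, 3}  B3 = {1, 2, 4}
Tree: B1–B2, B2–B3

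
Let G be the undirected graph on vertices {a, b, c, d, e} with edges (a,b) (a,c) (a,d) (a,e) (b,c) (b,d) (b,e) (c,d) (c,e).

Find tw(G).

3

A width-3 tree decomposition is:
Bags: B1 = {a, b, c, d}  B2 = {a, b, c, e}
Tree: B1–B2
Every bag has size at most 4, so the width is 4 − 1 = 3 and tw(G) ≤ 3. On the other hand G contains the 4-clique {a, b, c, d}. A clique must lie in a single bag of any decomposition, so no decomposition can have width below 3. Therefore the treewidth is 3.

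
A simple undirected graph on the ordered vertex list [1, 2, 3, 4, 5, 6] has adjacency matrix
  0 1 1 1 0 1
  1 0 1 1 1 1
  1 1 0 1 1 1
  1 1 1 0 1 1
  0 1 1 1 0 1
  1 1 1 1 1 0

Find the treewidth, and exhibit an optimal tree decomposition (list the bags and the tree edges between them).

Each bag holds 5 vertices, so the decomposition has width 4, which upper-bounds the treewidth. Conversely, {1, 2, 3, 4, 6} is a clique of size 5, and the vertices of any clique must share a bag in every tree decomposition; so some bag has ≥ 5 vertices and tw(G) ≥ 4. Therefore the treewidth is 4.

Treewidth 4.
One such decomposition:
Bags: B1 = {1, 2, 3, 4, 6}  B2 = {2, 3, 4, 5, 6}
Tree: B1–B2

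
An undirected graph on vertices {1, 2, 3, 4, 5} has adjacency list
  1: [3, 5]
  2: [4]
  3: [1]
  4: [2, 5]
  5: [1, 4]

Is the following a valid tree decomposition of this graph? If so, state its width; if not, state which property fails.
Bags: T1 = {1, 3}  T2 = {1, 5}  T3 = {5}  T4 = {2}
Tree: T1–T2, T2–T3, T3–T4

A tree decomposition must satisfy three properties: every vertex lies in some bag; for every edge, both endpoints lie together in some bag; and for every vertex, the bags containing it form a connected subtree. Here vertex 4 appears in no bag, so the decomposition is invalid.

No — vertex 4 appears in no bag.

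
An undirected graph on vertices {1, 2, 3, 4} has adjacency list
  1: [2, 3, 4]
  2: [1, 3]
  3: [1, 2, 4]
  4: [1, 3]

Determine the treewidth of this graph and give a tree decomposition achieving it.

Every bag has size at most 3, so the width is 3 − 1 = 2 and tw(G) ≤ 2. For the lower bound, the 3 vertices {1, 2, 3} are pairwise adjacent, and any tree decomposition puts a clique entirely inside one bag — forcing width ≥ 2. Hence tw(G) = 2 exactly.

Treewidth 2.
One such decomposition:
Bags: B1 = {1, 2, 3}  B2 = {1, 3, 4}
Tree: B1–B2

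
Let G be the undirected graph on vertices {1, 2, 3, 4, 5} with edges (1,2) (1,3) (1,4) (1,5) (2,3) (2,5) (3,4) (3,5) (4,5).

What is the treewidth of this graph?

3

A width-3 tree decomposition is:
Bags: B1 = {1, 3, 4, 5}  B2 = {1, 2, 3, 5}
Tree: B1–B2
Each bag holds 4 vertices, so the decomposition has width 3, which upper-bounds the treewidth. Conversely, {1, 2, 3, 5} is a clique of size 4, and the vertices of any clique must share a bag in every tree decomposition; so some bag has ≥ 4 vertices and tw(G) ≥ 3. Combining the bounds, tw(G) = 3.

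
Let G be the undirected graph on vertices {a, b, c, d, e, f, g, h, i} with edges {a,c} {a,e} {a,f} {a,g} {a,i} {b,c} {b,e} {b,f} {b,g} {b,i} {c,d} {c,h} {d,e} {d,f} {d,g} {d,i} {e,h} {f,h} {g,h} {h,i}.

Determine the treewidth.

4

A width-4 tree decomposition is:
Bags: B1 = {a, b, c, d, h}  B2 = {a, b, d, h, i}  B3 = {a, b, d, f, h}  B4 = {a, b, d, e, h}  B5 = {a, b, d, g, h}
Tree: B1–B2, B2–B3, B3–B4, B4–B5
Each bag holds 5 vertices, so the decomposition has width 4, which upper-bounds the treewidth. For the lower bound: the 5 vertex sets {a,c}, {b,i}, {d,f}, {h}, {e} are disjoint, each induces a connected subgraph, and every pair is joined by at least one edge of G. Contracting each set to a single vertex therefore yields K_{5} as a minor, and since treewidth is minor-monotone, tw(G) ≥ tw(K_{5}) = 4. Combining the bounds, tw(G) = 4.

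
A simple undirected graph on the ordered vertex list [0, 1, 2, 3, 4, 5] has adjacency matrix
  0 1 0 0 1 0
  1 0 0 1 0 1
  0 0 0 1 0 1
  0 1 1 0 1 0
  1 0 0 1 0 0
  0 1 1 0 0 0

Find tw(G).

A width-2 tree decomposition is:
Bags: B1 = {1, 2, 5}  B2 = {1, 2, 3}  B3 = {0, 1, 3}  B4 = {0, 3, 4}
Tree: B1–B2, B2–B3, B3–B4
Every bag has size at most 3, so the width is 3 − 1 = 2 and tw(G) ≤ 2. For the lower bound, G contains the cycle 5–2–3–1–5, so G is not a forest; only forests have treewidth ≤ 1, hence tw(G) ≥ 2. The upper and lower bounds meet at 2, so that is the treewidth.

2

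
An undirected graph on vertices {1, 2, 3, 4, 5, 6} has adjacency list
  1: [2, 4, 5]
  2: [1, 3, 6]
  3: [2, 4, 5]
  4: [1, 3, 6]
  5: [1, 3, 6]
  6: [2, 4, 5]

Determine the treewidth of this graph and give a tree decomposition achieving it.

Treewidth 3.
One optimal decomposition is:
Bags: B1 = {1, 3, 4, 6}  B2 = {1, 2, 3, 6}  B3 = {1, 3, 5, 6}
Tree: B1–B2, B2–B3

Every bag has size at most 4, so the width is 4 − 1 = 3 and tw(G) ≤ 3. For the lower bound: the 4 vertex sets {3,4}, {2,6}, {1}, {5} are disjoint, each induces a connected subgraph, and every pair is joined by at least one edge of G. Contracting each set to a single vertex therefore yields K_{4} as a minor, and since treewidth is minor-monotone, tw(G) ≥ tw(K_{4}) = 3. The upper and lower bounds meet at 3, so that is the treewidth.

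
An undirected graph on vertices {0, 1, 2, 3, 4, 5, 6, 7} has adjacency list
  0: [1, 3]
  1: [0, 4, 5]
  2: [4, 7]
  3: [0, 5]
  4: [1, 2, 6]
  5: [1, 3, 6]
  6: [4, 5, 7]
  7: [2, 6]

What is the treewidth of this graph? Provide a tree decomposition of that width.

Each bag holds 3 vertices, so the decomposition has width 2, which upper-bounds the treewidth. The edges 2–7–6–4–2 form a cycle, so G is not a tree and its treewidth is at least 2. Therefore the treewidth is 2.

Treewidth 2.
Bags: B1 = {2, 4, 7}  B2 = {4, 6, 7}  B3 = {1, 4, 6}  B4 = {1, 5, 6}  B5 = {0, 1, 5}  B6 = {0, 3, 5}
Tree: B1–B2, B2–B3, B3–B4, B4–B5, B5–B6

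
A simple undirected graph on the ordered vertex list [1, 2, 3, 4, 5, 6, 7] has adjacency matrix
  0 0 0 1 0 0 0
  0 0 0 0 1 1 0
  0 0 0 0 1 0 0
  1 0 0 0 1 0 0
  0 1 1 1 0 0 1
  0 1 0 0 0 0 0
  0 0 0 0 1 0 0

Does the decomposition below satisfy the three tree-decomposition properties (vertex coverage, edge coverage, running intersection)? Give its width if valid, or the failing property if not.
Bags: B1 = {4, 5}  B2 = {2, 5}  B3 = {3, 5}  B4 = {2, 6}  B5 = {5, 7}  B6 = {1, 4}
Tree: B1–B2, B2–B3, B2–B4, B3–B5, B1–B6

Yes; width 1.

Checking the three conditions: (i) the bags cover all of {1, 2, 3, 4, 5, 6, 7}; (ii) for each edge, some bag contains both endpoints; (iii) the bags containing any fixed vertex form a subtree. All hold, so the decomposition is valid with width 2 − 1 = 1.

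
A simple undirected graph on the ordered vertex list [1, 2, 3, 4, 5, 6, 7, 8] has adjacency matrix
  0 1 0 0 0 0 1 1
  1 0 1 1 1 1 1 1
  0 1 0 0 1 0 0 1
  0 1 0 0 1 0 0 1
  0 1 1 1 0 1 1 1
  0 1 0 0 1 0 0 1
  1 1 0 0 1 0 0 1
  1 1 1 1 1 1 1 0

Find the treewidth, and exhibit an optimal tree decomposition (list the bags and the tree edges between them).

Treewidth 3.
One such decomposition:
Bags: B1 = {2, 5, 7, 8}  B2 = {2, 5, 6, 8}  B3 = {2, 4, 5, 8}  B4 = {1, 2, 7, 8}  B5 = {2, 3, 5, 8}
Tree: B1–B2, B2–B3, B1–B4, B2–B5

The largest bag has 4 vertices, giving width 3; this decomposition certifies tw(G) ≤ 3. Conversely, {1, 2, 7, 8} is a clique of size 4, and the vertices of any clique must share a bag in every tree decomposition; so some bag has ≥ 4 vertices and tw(G) ≥ 3. Therefore the treewidth is 3.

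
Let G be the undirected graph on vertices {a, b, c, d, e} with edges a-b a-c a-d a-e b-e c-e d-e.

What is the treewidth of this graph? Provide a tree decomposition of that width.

The largest bag has 3 vertices, giving width 2; this decomposition certifies tw(G) ≤ 2. For the lower bound, the 3 vertices {a, d, e} are pairwise adjacent, and any tree decomposition puts a clique entirely inside one bag — forcing width ≥ 2. Combining the bounds, tw(G) = 2.

Treewidth 2.
Bags: B1 = {a, d, e}  B2 = {a, c, e}  B3 = {a, b, e}
Tree: B1–B2, B1–B3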